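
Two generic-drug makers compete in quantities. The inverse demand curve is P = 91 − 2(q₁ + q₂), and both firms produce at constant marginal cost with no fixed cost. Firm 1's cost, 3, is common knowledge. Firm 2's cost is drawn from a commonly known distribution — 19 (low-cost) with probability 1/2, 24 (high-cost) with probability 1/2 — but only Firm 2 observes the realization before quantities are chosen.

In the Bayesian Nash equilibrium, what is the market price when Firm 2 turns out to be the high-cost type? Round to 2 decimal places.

Each type of Firm 2 best-responds to q₁; Firm 1 best-responds to the expected q₂ over Firm 2's types.
Firm 2 with cost c maximizes (91 − 2(q₁+q₂) − c)·q₂, giving q₂(c) = (91 − c − 2q₁)/4.
E[c₂] = 1/2·19 + 1/2·24 = 21.5
Firm 1's FOC against E[q₂] yields q₁ = (91 − 2·3 + E[c₂])/6 = (91 − 6 + 21.5)/6 = 17.75.
q₂(high-cost) = 7.875, so P = 91 − 2·(17.75 + 7.875) = 39.75.

39.75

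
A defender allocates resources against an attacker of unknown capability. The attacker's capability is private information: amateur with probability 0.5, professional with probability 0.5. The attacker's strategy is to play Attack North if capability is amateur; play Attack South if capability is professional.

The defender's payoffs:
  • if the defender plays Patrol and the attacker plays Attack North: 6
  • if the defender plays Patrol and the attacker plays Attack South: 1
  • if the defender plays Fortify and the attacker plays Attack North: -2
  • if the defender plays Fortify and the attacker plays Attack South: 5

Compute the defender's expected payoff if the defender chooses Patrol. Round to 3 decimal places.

3.500

E[Patrol] = 0.5·6 + 0.5·1 = 3 + 0.5 = 3.5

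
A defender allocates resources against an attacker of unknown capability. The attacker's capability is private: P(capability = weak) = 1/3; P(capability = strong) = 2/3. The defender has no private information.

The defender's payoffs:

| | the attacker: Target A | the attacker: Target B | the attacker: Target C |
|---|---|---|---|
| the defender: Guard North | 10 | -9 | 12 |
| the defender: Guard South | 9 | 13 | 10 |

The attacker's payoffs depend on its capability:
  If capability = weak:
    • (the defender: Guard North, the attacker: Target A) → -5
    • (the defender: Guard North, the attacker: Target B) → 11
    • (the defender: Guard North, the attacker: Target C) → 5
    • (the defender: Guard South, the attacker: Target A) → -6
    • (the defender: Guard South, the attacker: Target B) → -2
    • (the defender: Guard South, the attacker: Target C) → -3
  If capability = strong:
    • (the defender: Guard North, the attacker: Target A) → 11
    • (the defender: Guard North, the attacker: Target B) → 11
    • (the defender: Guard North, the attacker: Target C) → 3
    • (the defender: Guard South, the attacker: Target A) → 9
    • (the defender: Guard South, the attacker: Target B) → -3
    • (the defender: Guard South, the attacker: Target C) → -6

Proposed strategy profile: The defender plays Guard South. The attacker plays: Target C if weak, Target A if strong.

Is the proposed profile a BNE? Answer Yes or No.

The defender plays Guard South: E[Guard South] = 1/3·(10) + 2/3·(9) = 28/3; E[Guard North] = 32/3. Not best-responding. ✗
The attacker (capability weak), facing Guard South: Target A gives -6, Target B gives -2, Target C gives -3. Proposed Target C is not best — profitable deviation exists. ✗
The attacker (capability strong), facing Guard South: Target A gives 9, Target B gives -3, Target C gives -6. Proposed Target A is best. ✓

No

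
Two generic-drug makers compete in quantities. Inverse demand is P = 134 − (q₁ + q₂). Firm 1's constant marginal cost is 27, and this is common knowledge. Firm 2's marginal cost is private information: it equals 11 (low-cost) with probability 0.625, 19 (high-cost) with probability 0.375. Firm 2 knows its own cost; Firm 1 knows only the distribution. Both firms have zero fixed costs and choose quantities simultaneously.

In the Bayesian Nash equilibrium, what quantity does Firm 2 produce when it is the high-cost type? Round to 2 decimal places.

41.83

Firm 2 with cost c maximizes (134 − (q₁+q₂) − c)·q₂, giving q₂(c) = (134 − c − q₁)/2.
E[c₂] = 0.625·11 + 0.375·19 = 14
Firm 1's FOC against E[q₂] yields q₁ = (134 − 2·27 + E[c₂])/3 = (134 − 54 + 14)/3 = 31.3333.
q₂(high-cost) = (134 − 19 − 31.3333)/2 = 41.8333.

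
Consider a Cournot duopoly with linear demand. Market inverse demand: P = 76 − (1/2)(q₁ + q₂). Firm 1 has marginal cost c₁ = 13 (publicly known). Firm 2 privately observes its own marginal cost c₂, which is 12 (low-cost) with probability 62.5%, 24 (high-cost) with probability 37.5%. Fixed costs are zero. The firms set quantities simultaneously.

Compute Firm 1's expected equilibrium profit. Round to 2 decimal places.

982.72

Each type of Firm 2 best-responds to q₁; Firm 1 best-responds to the expected q₂ over Firm 2's types.
Firm 2 with cost c maximizes (76 − (1/2)(q₁+q₂) − c)·q₂, giving q₂(c) = (76 − c − (1/2)q₁).
E[c₂] = 0.625·12 + 0.375·24 = 16.5
Firm 1's FOC against E[q₂] yields q₁ = (76 − 2·13 + E[c₂])/(3/2) = (76 − 26 + 16.5)/(3/2) = 44.3333.
E[P] = 76 − (1/2)·(q₁ + E[q₂]) = 35.1667; Firm 1's expected profit = (E[P] − 13)·q₁ = (35.1667 − 13)·44.3333 = 982.722.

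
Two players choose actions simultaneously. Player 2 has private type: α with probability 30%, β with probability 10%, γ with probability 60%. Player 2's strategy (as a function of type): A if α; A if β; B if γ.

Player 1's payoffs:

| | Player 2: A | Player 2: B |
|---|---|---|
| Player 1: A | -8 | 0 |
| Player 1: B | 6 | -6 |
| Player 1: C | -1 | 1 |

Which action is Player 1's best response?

C

Compute Player 1's expected payoff for each action, taking the expectation over Player 2's type.
E[A] = 0.3·(-8) + 0.1·(-8) + 0.6·(0) = -3.2
E[B] = 0.3·(6) + 0.1·(6) + 0.6·(-6) = -1.2
E[C] = 0.3·(-1) + 0.1·(-1) + 0.6·(1) = 0.2
Best response: C (0.2 is the largest).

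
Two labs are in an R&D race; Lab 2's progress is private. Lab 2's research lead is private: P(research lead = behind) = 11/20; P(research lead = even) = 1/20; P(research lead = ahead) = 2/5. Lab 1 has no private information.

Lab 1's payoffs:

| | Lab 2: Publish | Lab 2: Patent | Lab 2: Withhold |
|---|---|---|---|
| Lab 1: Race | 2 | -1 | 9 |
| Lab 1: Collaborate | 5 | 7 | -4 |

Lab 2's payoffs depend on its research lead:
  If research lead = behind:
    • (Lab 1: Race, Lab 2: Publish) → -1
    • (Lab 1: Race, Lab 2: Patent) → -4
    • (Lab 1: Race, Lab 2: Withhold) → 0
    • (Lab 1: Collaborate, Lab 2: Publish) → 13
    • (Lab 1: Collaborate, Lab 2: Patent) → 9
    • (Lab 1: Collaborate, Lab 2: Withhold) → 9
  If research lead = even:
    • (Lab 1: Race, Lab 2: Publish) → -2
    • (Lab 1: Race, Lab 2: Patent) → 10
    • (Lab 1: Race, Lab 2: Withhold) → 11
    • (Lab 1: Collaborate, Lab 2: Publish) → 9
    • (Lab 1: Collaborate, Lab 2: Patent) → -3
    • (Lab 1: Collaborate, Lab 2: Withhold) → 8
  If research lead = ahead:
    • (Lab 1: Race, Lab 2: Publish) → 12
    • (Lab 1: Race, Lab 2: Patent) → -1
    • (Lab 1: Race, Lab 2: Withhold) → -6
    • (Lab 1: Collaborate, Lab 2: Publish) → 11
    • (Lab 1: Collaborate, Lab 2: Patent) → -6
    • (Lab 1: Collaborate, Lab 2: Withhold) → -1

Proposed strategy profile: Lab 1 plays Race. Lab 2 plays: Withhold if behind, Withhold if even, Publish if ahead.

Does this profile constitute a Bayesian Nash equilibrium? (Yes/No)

Yes

Lab 1 plays Race: E[Race] = 11/20·(9) + 1/20·(9) + 2/5·(2) = 31/5; E[Collaborate] = -2/5. Best-responding. ✓
Lab 2 (research lead behind), facing Race: Publish gives -1, Patent gives -4, Withhold gives 0. Proposed Withhold is best. ✓
Lab 2 (research lead even), facing Race: Publish gives -2, Patent gives 10, Withhold gives 11. Proposed Withhold is best. ✓
Lab 2 (research lead ahead), facing Race: Publish gives 12, Patent gives -1, Withhold gives -6. Proposed Publish is best. ✓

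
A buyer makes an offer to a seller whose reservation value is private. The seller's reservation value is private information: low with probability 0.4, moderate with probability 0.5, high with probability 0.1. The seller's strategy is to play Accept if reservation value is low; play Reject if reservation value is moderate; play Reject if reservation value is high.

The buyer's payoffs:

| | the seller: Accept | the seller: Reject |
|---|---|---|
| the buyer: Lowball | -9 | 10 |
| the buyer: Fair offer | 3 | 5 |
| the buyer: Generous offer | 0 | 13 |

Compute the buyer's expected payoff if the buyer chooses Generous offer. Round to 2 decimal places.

E[Generous offer] = 0.4·0 + 0.5·13 + 0.1·13 = 0 + 6.5 + 1.3 = 7.8

7.80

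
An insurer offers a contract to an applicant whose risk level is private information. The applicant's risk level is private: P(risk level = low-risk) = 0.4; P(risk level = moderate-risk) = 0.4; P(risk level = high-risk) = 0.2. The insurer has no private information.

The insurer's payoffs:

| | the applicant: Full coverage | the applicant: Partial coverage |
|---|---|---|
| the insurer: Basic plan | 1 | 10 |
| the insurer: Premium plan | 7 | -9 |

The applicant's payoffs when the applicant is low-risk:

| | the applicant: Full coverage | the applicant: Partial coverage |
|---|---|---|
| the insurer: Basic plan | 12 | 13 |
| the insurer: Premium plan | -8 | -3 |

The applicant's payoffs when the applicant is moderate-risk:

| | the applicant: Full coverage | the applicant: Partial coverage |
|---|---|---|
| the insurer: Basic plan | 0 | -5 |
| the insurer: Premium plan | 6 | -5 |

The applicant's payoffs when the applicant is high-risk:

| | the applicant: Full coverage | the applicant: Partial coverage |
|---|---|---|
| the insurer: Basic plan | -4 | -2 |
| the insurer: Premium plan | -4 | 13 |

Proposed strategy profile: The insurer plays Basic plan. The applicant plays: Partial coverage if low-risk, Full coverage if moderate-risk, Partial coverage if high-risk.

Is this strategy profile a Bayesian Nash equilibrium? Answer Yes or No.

The insurer plays Basic plan: E[Basic plan] = 0.4·(10) + 0.4·(1) + 0.2·(10) = 6.4; E[Premium plan] = -2.6. Best-responding. ✓
The applicant (risk level low-risk), facing Basic plan: Full coverage gives 12, Partial coverage gives 13. Proposed Partial coverage is best. ✓
The applicant (risk level moderate-risk), facing Basic plan: Full coverage gives 0, Partial coverage gives -5. Proposed Full coverage is best. ✓
The applicant (risk level high-risk), facing Basic plan: Full coverage gives -4, Partial coverage gives -2. Proposed Partial coverage is best. ✓

Yes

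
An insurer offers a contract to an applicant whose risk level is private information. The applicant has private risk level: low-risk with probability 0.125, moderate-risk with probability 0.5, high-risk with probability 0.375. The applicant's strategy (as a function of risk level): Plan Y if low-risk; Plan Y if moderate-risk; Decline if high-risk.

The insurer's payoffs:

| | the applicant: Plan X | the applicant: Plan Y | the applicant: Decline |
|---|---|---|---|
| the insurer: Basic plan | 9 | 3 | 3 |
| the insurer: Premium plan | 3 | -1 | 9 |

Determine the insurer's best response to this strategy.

Basic plan

E[Basic plan] = 0.125·(3) + 0.5·(3) + 0.375·(3) = 3
E[Premium plan] = 0.125·(-1) + 0.5·(-1) + 0.375·(9) = 2.75
Best response: Basic plan (3 is the largest).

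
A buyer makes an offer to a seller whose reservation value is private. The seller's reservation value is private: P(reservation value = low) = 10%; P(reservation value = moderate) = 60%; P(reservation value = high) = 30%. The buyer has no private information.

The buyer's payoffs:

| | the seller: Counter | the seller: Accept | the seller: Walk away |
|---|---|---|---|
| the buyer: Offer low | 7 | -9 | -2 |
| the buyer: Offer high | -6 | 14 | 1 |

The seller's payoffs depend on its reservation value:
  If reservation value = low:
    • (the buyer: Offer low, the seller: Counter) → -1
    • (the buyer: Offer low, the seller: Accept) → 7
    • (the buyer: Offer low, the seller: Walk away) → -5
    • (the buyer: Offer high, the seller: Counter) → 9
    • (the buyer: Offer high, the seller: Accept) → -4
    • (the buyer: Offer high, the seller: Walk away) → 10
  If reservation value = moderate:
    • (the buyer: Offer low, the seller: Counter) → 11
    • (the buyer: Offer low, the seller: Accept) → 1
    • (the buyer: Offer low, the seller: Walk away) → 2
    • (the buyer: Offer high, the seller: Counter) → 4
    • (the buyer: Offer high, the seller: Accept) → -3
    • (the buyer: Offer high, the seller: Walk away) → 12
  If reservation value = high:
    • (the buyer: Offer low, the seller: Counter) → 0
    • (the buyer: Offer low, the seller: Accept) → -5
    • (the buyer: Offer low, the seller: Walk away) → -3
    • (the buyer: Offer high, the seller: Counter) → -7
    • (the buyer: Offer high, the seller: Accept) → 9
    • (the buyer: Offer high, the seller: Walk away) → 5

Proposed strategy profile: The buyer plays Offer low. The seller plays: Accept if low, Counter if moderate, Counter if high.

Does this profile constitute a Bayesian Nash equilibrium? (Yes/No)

Yes

The buyer plays Offer low: E[Offer low] = 0.1·(-9) + 0.6·(7) + 0.3·(7) = 5.4; E[Offer high] = -4. Best-responding. ✓
The seller (reservation value low), facing Offer low: Counter gives -1, Accept gives 7, Walk away gives -5. Proposed Accept is best. ✓
The seller (reservation value moderate), facing Offer low: Counter gives 11, Accept gives 1, Walk away gives 2. Proposed Counter is best. ✓
The seller (reservation value high), facing Offer low: Counter gives 0, Accept gives -5, Walk away gives -3. Proposed Counter is best. ✓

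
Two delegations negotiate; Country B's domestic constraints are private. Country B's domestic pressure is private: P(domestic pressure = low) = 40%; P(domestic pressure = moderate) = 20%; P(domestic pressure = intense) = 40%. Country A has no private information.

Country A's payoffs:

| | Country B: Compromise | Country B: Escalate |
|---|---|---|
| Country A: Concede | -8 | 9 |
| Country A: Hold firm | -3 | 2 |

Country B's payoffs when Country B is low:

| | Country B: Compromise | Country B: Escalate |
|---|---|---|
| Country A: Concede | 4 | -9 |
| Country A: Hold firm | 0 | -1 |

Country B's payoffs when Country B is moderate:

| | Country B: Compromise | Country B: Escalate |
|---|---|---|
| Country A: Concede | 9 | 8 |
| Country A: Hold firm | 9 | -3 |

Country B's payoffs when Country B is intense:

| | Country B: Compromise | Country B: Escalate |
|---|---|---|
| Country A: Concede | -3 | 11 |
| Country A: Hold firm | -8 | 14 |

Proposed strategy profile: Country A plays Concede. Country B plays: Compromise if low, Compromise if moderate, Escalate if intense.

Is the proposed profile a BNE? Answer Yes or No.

Country A plays Concede: E[Concede] = 0.4·(-8) + 0.2·(-8) + 0.4·(9) = -1.2; E[Hold firm] = -1. Not best-responding. ✗
Country B (domestic pressure low), facing Concede: Compromise gives 4, Escalate gives -9. Proposed Compromise is best. ✓
Country B (domestic pressure moderate), facing Concede: Compromise gives 9, Escalate gives 8. Proposed Compromise is best. ✓
Country B (domestic pressure intense), facing Concede: Compromise gives -3, Escalate gives 11. Proposed Escalate is best. ✓

No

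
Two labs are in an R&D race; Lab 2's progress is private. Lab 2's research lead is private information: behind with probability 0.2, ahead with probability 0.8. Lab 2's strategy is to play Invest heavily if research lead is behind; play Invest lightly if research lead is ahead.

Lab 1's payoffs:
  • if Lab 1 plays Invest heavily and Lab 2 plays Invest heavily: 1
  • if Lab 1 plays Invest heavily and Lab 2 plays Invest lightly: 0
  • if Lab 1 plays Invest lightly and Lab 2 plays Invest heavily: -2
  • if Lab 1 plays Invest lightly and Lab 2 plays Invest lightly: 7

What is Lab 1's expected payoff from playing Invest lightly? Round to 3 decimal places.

E[Invest lightly] = 0.2·(-2) + 0.8·7 = (-0.4) + 5.6 = 5.2

5.200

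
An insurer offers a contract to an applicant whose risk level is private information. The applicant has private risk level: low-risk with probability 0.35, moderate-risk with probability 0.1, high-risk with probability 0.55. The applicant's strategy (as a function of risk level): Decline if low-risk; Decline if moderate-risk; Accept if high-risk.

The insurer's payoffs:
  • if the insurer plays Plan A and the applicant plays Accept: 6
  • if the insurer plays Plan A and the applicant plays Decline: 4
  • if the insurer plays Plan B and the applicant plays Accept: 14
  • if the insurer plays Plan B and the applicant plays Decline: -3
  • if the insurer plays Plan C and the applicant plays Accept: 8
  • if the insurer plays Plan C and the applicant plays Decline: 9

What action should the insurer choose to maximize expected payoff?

E[Plan A] = 0.35·(4) + 0.1·(4) + 0.55·(6) = 5.1
E[Plan B] = 0.35·(-3) + 0.1·(-3) + 0.55·(14) = 6.35
E[Plan C] = 0.35·(9) + 0.1·(9) + 0.55·(8) = 8.45
Best response: Plan C (8.45 is the largest).

Plan C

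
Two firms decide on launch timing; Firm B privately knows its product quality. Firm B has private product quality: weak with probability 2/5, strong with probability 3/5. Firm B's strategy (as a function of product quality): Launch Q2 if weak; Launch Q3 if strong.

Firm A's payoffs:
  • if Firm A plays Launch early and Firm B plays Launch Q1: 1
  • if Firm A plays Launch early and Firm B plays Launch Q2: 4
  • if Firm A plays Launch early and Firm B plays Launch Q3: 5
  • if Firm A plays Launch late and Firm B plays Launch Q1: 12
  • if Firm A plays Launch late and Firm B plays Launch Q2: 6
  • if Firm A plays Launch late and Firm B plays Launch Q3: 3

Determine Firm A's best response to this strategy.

Launch early

E[Launch early] = 2/5·(4) + 3/5·(5) = 23/5
E[Launch late] = 2/5·(6) + 3/5·(3) = 21/5
Best response: Launch early (23/5 is the largest).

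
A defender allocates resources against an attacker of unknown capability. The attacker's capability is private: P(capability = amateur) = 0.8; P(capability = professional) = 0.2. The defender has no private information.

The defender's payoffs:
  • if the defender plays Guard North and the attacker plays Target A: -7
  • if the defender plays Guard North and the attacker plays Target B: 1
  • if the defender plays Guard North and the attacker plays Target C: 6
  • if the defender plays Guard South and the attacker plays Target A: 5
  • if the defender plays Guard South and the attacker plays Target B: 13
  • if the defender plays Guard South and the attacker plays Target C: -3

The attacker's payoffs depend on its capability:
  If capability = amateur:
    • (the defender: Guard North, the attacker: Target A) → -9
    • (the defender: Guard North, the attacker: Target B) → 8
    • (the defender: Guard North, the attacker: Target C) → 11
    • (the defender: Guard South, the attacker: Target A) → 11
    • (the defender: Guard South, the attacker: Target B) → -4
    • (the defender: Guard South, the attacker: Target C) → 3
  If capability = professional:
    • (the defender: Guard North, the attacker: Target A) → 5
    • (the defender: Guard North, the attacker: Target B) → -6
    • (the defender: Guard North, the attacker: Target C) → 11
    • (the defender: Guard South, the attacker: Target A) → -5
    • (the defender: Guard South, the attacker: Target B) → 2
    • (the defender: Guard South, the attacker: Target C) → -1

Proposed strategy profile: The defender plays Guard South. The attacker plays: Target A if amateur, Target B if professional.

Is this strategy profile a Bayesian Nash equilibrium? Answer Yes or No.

The defender plays Guard South: E[Guard South] = 0.8·(5) + 0.2·(13) = 6.6; E[Guard North] = -5.4. Best-responding. ✓
The attacker (capability amateur), facing Guard South: Target A gives 11, Target B gives -4, Target C gives 3. Proposed Target A is best. ✓
The attacker (capability professional), facing Guard South: Target A gives -5, Target B gives 2, Target C gives -1. Proposed Target B is best. ✓

Yes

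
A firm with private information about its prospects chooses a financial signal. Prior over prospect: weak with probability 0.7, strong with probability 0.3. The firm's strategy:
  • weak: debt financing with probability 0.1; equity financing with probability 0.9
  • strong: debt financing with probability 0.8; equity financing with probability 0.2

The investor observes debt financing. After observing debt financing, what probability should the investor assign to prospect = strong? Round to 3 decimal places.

0.774

P(debt financing) = 0.7·0.1 + 0.3·0.8 = 0.31
P(strong | debt financing) = (0.3·0.8) / 0.31 = 0.24 / 0.31 = 0.774194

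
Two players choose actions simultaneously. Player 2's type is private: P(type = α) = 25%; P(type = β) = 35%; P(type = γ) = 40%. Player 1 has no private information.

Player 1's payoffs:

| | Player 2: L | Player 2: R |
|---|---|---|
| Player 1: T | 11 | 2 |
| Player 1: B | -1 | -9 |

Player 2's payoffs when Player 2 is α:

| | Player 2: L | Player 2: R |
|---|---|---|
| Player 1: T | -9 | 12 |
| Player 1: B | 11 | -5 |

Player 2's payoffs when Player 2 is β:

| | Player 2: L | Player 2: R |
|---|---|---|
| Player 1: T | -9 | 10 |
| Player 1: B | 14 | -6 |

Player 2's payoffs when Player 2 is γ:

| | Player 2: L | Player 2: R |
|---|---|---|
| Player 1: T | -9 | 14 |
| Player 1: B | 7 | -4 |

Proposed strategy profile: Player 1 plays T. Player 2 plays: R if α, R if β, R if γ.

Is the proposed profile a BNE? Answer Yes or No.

Yes

Player 1 plays T: E[T] = 0.25·(2) + 0.35·(2) + 0.4·(2) = 2; E[B] = -9. Best-responding. ✓
Player 2 (type α), facing T: L gives -9, R gives 12. Proposed R is best. ✓
Player 2 (type β), facing T: L gives -9, R gives 10. Proposed R is best. ✓
Player 2 (type γ), facing T: L gives -9, R gives 14. Proposed R is best. ✓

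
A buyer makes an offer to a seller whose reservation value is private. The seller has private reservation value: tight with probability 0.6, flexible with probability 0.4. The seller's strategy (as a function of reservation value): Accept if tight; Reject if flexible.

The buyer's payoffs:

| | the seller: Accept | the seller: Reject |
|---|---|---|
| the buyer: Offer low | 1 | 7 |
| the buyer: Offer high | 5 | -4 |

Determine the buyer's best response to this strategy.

Compute the buyer's expected payoff for each action, taking the expectation over the seller's type.
E[Offer low] = 0.6·(1) + 0.4·(7) = 3.4
E[Offer high] = 0.6·(5) + 0.4·(-4) = 1.4
Best response: Offer low (3.4 is the largest).

Offer low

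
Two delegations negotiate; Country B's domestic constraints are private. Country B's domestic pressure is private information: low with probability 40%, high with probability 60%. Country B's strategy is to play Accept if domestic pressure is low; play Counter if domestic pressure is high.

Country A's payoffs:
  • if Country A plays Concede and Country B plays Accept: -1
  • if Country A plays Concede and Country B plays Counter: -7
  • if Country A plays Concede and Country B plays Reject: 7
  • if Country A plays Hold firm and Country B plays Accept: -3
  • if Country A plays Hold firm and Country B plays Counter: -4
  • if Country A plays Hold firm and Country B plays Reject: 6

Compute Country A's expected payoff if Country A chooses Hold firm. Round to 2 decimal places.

-3.60

Take the expectation over Country B's domestic pressure, weighting each type's action by its prior probability.
E[Hold firm] = 0.4·(-3) + 0.6·(-4) = (-1.2) + (-2.4) = -3.6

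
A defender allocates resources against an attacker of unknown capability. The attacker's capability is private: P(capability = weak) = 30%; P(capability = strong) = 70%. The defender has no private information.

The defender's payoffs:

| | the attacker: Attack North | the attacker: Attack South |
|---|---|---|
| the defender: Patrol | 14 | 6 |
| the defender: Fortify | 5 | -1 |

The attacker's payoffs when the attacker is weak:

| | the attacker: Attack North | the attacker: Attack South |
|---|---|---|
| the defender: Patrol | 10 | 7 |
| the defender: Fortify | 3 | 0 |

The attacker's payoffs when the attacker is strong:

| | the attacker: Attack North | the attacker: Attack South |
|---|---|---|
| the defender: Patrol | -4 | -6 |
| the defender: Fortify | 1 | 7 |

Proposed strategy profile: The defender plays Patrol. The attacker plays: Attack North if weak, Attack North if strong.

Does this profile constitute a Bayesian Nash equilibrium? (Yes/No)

The defender plays Patrol: E[Patrol] = 0.3·(14) + 0.7·(14) = 14; E[Fortify] = 5. Best-responding. ✓
The attacker (capability weak), facing Patrol: Attack North gives 10, Attack South gives 7. Proposed Attack North is best. ✓
The attacker (capability strong), facing Patrol: Attack North gives -4, Attack South gives -6. Proposed Attack North is best. ✓

Yes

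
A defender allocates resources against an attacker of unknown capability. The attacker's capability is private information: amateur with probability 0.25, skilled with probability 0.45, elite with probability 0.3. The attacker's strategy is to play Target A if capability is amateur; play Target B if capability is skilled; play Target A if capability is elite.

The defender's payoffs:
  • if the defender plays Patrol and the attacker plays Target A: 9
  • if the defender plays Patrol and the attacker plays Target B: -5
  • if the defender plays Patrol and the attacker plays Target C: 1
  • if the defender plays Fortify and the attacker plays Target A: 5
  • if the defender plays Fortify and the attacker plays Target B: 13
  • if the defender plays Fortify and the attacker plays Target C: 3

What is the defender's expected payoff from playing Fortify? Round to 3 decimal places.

Take the expectation over the attacker's capability, weighting each type's action by its prior probability.
E[Fortify] = 0.25·5 + 0.45·13 + 0.3·5 = 1.25 + 5.85 + 1.5 = 8.6

8.600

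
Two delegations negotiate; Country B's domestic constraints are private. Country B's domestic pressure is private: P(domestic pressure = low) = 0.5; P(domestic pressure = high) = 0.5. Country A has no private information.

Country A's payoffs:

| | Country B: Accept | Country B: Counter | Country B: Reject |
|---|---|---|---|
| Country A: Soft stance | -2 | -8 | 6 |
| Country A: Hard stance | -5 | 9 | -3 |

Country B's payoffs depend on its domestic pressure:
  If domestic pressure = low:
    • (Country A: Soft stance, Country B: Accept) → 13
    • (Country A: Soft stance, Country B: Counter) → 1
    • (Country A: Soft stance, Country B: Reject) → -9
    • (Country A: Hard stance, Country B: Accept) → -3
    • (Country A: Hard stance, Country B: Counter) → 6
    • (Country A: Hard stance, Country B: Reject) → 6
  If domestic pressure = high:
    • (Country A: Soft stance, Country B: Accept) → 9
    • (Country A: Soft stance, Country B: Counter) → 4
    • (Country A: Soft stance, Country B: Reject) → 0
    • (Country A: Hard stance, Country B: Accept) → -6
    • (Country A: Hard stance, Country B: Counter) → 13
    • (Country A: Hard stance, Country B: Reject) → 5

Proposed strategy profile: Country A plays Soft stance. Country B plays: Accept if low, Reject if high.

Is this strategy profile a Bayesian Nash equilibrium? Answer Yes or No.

A profile is a BNE iff every type of every player is best-responding given beliefs about the other side.
Country A plays Soft stance: E[Soft stance] = 0.5·(-2) + 0.5·(6) = 2; E[Hard stance] = -4. Best-responding. ✓
Country B (domestic pressure low), facing Soft stance: Accept gives 13, Counter gives 1, Reject gives -9. Proposed Accept is best. ✓
Country B (domestic pressure high), facing Soft stance: Accept gives 9, Counter gives 4, Reject gives 0. Proposed Reject is not best — profitable deviation exists. ✗

No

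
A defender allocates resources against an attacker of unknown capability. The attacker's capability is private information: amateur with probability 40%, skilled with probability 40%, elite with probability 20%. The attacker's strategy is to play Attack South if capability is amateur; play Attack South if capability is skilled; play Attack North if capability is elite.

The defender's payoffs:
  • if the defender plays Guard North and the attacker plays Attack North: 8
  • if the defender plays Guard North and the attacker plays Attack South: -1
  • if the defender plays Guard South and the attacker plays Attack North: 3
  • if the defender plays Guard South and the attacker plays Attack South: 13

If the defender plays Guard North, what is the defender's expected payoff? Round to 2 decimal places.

Take the expectation over the attacker's capability, weighting each type's action by its prior probability.
E[Guard North] = 0.4·(-1) + 0.4·(-1) + 0.2·8 = (-0.4) + (-0.4) + 1.6 = 0.8

0.80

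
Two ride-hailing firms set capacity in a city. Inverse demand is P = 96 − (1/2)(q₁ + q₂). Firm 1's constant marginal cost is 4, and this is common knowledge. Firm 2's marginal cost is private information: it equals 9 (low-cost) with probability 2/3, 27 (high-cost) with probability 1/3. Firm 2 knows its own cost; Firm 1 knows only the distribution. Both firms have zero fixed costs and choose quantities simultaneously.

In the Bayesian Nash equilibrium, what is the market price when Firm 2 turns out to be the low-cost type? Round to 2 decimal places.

Type-c best response for Firm 2: q₂(c) = (96 − c) − q₁/2.
Firm 1 maximizes expected profit; its first-order condition is 96 − q₁ − (1/2)E[q₂] − 4 = 0.
Substituting E[q₂] and solving: E[c₂] = 15, so q₁ = (96 − 2·4 + 15)/(3/2) = 68.6667.
q₂(low-cost) = 52.6667, so P = 96 − (1/2)·(68.6667 + 52.6667) = 35.3333.

35.33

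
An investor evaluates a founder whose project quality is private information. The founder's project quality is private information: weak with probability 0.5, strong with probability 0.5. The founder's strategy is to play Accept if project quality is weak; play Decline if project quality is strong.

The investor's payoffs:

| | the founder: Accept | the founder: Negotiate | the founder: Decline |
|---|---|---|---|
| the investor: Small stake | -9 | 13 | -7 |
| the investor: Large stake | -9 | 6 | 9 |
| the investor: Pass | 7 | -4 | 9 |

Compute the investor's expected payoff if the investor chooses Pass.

8

Take the expectation over the founder's project quality, weighting each type's action by its prior probability.
E[Pass] = 0.5·7 + 0.5·9 = 3.5 + 4.5 = 8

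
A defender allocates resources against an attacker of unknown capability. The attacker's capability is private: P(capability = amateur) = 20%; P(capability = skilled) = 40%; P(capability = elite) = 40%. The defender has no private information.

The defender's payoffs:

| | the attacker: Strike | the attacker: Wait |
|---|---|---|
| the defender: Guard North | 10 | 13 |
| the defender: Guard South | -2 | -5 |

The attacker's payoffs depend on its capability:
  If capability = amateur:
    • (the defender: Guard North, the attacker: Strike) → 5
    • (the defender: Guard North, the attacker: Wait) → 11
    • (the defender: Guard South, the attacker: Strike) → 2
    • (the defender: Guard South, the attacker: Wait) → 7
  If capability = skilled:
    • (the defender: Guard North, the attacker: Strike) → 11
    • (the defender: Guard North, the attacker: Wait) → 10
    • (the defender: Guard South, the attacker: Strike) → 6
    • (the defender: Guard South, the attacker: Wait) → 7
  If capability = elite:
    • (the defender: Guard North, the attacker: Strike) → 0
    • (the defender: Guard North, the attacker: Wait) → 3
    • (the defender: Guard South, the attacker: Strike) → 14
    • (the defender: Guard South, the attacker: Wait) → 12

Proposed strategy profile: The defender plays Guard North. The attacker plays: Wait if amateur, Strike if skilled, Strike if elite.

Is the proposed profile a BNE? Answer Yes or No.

A profile is a BNE iff every type of every player is best-responding given beliefs about the other side.
The defender plays Guard North: E[Guard North] = 0.2·(13) + 0.4·(10) + 0.4·(10) = 10.6; E[Guard South] = -2.6. Best-responding. ✓
The attacker (capability amateur), facing Guard North: Strike gives 5, Wait gives 11. Proposed Wait is best. ✓
The attacker (capability skilled), facing Guard North: Strike gives 11, Wait gives 10. Proposed Strike is best. ✓
The attacker (capability elite), facing Guard North: Strike gives 0, Wait gives 3. Proposed Strike is not best — profitable deviation exists. ✗

No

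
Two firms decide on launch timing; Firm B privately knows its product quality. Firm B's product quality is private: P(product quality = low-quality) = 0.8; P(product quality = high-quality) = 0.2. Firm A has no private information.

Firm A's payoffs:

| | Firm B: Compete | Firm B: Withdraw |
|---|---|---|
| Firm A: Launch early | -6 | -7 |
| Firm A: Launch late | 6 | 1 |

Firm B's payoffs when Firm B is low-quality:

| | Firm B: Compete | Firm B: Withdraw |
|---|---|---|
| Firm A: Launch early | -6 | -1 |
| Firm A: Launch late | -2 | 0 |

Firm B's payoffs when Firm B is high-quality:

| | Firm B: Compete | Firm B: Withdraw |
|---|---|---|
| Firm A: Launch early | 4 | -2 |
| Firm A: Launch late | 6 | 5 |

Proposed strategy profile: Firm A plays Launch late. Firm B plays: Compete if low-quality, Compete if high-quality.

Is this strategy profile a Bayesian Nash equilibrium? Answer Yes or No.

No

A profile is a BNE iff every type of every player is best-responding given beliefs about the other side.
Firm A plays Launch late: E[Launch late] = 0.8·(6) + 0.2·(6) = 6; E[Launch early] = -6. Best-responding. ✓
Firm B (product quality low-quality), facing Launch late: Compete gives -2, Withdraw gives 0. Proposed Compete is not best — profitable deviation exists. ✗
Firm B (product quality high-quality), facing Launch late: Compete gives 6, Withdraw gives 5. Proposed Compete is best. ✓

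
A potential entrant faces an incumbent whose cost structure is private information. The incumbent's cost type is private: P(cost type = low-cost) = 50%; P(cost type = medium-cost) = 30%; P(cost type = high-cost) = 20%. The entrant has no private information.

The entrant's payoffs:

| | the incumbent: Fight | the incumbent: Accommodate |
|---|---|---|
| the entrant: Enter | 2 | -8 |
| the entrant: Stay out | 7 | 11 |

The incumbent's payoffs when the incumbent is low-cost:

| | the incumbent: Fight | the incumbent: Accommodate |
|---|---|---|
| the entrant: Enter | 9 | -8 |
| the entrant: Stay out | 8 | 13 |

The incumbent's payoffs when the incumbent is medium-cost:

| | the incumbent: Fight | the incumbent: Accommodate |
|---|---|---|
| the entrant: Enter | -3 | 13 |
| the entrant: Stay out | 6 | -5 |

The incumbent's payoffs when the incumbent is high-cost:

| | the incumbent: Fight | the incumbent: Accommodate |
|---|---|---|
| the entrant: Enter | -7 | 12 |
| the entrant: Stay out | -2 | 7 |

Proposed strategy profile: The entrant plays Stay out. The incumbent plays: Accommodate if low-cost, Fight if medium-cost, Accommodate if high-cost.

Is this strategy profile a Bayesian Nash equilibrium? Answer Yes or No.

A profile is a BNE iff every type of every player is best-responding given beliefs about the other side.
The entrant plays Stay out: E[Stay out] = 0.5·(11) + 0.3·(7) + 0.2·(11) = 9.8; E[Enter] = -5. Best-responding. ✓
The incumbent (cost type low-cost), facing Stay out: Fight gives 8, Accommodate gives 13. Proposed Accommodate is best. ✓
The incumbent (cost type medium-cost), facing Stay out: Fight gives 6, Accommodate gives -5. Proposed Fight is best. ✓
The incumbent (cost type high-cost), facing Stay out: Fight gives -2, Accommodate gives 7. Proposed Accommodate is best. ✓

Yes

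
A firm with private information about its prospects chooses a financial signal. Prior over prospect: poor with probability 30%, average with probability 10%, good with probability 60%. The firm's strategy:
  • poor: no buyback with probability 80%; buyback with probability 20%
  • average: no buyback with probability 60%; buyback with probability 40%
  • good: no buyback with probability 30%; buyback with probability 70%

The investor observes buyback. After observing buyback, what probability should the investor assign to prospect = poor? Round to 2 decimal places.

0.12

P(buyback) = 0.3·0.2 + 0.1·0.4 + 0.6·0.7 = 0.52
P(poor | buyback) = (0.3·0.2) / 0.52 = 0.06 / 0.52 = 0.115385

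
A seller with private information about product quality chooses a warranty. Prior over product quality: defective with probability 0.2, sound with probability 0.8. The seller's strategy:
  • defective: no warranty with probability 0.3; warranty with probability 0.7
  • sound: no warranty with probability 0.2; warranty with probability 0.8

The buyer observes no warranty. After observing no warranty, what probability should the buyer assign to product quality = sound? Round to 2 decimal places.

P(no warranty) = 0.2·0.3 + 0.8·0.2 = 0.22
P(sound | no warranty) = (0.8·0.2) / 0.22 = 0.16 / 0.22 = 0.727273

0.73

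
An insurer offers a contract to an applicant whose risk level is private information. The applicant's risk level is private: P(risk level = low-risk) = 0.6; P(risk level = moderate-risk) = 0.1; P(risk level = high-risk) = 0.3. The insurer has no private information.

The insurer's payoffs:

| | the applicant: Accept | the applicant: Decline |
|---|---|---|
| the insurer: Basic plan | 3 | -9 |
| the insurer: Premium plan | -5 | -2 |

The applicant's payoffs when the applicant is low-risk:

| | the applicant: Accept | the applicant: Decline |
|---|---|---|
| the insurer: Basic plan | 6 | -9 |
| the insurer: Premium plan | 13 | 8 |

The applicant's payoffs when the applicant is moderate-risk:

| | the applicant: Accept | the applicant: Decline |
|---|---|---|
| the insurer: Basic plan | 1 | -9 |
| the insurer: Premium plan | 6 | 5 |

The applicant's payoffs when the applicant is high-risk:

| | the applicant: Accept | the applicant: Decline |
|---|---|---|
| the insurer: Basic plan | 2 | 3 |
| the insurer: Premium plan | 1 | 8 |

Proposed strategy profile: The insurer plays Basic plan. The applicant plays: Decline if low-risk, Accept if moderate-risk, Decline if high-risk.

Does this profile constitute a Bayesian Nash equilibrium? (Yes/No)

A profile is a BNE iff every type of every player is best-responding given beliefs about the other side.
The insurer plays Basic plan: E[Basic plan] = 0.6·(-9) + 0.1·(3) + 0.3·(-9) = -7.8; E[Premium plan] = -2.3. Not best-responding. ✗
The applicant (risk level low-risk), facing Basic plan: Accept gives 6, Decline gives -9. Proposed Decline is not best — profitable deviation exists. ✗
The applicant (risk level moderate-risk), facing Basic plan: Accept gives 1, Decline gives -9. Proposed Accept is best. ✓
The applicant (risk level high-risk), facing Basic plan: Accept gives 2, Decline gives 3. Proposed Decline is best. ✓

No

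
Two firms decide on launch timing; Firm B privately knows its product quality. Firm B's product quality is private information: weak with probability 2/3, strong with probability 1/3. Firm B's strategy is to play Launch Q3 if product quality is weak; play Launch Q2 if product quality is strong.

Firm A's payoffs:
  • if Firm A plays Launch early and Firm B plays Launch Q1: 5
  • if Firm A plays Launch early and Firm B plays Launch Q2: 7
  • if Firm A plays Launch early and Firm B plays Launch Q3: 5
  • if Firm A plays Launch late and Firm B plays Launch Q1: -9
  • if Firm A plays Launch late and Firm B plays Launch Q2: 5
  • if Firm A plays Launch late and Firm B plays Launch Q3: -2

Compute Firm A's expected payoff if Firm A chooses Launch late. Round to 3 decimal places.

0.333

Take the expectation over Firm B's product quality, weighting each type's action by its prior probability.
E[Launch late] = 2/3·(-2) + 1/3·5 = (-4/3) + 5/3 = 1/3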